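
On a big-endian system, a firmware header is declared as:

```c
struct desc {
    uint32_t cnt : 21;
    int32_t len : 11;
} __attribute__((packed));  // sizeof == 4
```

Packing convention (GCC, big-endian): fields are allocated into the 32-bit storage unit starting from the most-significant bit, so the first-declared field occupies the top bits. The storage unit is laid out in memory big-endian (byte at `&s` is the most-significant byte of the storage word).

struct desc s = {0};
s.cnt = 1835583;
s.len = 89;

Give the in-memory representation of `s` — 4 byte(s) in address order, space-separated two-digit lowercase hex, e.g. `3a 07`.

e0 11 f8 59

cnt:21 = 1835583 → 0x1c023f << 11 → word 0xe011f800
len:11 = 89 → 0x59 << 0 → word 0xe011f859
word = 0xe011f859 → big-endian bytes:
  [0]=0xe0  [1]=0x11  [2]=0xf8  [3]=0x59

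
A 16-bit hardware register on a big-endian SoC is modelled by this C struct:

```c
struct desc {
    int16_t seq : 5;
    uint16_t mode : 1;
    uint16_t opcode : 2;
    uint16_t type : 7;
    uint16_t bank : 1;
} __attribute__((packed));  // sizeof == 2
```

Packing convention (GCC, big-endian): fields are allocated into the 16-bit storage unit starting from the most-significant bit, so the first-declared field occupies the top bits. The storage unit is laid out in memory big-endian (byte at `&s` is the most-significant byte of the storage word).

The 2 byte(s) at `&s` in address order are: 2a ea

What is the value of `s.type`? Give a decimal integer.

[0]=0x2a [1]=0xea (big-endian) → word 0x2aea
seq:5 @ bit 11 → (0x2aea>>11)&0x1f = 0x5
mode:1 @ bit 10 → (0x2aea>>10)&0x1 = 0x0
opcode:2 @ bit 8 → (0x2aea>>8)&0x3 = 0x2
type:7 @ bit 1 → (0x2aea>>1)&0x7f = 0x75  ←
bank:1 @ bit 0 → (0x2aea>>0)&0x1 = 0x0

117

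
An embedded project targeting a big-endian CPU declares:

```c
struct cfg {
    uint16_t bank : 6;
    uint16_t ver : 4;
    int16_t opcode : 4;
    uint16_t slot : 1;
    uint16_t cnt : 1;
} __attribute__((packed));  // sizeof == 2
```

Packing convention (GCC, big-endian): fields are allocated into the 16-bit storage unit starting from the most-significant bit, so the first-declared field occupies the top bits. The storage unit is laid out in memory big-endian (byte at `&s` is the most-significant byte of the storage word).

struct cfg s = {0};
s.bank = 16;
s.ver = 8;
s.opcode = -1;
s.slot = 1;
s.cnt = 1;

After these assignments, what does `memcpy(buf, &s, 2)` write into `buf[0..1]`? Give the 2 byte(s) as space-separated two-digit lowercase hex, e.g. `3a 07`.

bank (6b) val=16 bits=0x10 at bit 10: 0x4000
ver (4b) val=8 bits=0x8 at bit 6: 0x4200
opcode (4b) val=-1 bits=0xf at bit 2: 0x423c
slot (1b) val=1 bits=0x1 at bit 1: 0x423e
cnt (1b) val=1 bits=0x1 at bit 0: 0x423f
word = 0x423f → big-endian bytes:
  [0]=0x42  [1]=0x3f

42 3f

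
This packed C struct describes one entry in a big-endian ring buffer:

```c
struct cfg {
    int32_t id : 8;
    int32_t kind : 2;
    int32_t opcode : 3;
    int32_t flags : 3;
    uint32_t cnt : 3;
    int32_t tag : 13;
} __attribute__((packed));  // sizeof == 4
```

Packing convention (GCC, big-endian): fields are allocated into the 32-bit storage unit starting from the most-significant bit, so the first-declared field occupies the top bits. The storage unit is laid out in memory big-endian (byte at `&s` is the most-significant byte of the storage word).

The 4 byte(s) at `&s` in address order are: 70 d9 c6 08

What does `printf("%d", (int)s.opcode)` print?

[0]=0x70 [1]=0xd9 [2]=0xc6 [3]=0x08 (big-endian) → word 0x70d9c608
id [24+:8] = (word>>24) & 0xff = 112
kind [22+:2] = (word>>22) & 0x3 = 3
opcode [19+:3] = (word>>19) & 0x7 = 3  ←
flags [16+:3] = (word>>16) & 0x7 = 1
cnt [13+:3] = (word>>13) & 0x7 = 6
tag [0+:13] = (word>>0) & 0x1fff = 1544
opcode signed 3b, MSB=0: value = 3

3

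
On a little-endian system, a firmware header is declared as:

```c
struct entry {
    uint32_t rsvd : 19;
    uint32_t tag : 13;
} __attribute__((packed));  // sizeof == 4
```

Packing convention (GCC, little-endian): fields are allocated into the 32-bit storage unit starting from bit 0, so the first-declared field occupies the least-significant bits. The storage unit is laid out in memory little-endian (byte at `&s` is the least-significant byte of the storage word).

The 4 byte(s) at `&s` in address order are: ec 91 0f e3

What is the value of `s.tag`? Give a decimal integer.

[0]=0xec [1]=0x91 [2]=0x0f [3]=0xe3 (little-endian) → word 0xe30f91ec
rsvd [0+:19] = (word>>0) & 0x7ffff = 496108
tag [19+:13] = (word>>19) & 0x1fff = 7265  ←

7265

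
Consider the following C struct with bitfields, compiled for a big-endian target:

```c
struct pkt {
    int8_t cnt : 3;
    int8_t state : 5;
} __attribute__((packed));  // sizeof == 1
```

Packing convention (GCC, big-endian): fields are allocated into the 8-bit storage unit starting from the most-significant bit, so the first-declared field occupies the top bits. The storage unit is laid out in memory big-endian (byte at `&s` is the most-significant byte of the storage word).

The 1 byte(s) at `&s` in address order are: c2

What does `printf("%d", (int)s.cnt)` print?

-2

[0]=0xc2 (big-endian) → word 0xc2
cnt [5+:3] = (word>>5) & 0x7 = 6  ←
state [0+:5] = (word>>0) & 0x1f = 2
cnt signed 3b, MSB=1: 6 - 8 = -2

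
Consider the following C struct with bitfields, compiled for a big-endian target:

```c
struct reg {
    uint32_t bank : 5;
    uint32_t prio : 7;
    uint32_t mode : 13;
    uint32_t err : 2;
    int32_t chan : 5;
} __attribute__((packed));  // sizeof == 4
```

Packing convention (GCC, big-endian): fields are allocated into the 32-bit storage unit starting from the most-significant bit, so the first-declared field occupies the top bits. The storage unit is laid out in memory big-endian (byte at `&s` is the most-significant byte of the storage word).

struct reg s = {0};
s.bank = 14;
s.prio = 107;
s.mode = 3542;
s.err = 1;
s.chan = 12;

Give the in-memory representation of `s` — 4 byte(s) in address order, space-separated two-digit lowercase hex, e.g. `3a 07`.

76 b6 eb 2c

bank:5 = 14 → 0xe << 27 → word 0x70000000
prio:7 = 107 → 0x6b << 20 → word 0x76b00000
mode:13 = 3542 → 0xdd6 << 7 → word 0x76b6eb00
err:2 = 1 → 0x1 << 5 → word 0x76b6eb20
chan:5 = 12 → 0xc << 0 → word 0x76b6eb2c
word = 0x76b6eb2c → big-endian bytes:
  [0]=0x76  [1]=0xb6  [2]=0xeb  [3]=0x2c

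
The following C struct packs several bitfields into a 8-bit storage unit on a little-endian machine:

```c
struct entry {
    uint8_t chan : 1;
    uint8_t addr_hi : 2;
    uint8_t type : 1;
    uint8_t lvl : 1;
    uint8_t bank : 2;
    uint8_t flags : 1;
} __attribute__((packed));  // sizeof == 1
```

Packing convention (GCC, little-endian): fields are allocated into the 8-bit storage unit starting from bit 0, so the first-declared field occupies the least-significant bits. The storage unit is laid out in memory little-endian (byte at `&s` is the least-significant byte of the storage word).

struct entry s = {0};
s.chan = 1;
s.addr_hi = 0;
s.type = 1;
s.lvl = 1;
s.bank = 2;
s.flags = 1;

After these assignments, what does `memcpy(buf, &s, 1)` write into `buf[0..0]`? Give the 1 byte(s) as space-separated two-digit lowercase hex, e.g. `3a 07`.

d9

chan:1 = 1 → 0x1 << 0 → word 0x01
addr_hi:2 = 0 → 0x0 << 1 → word 0x01
type:1 = 1 → 0x1 << 3 → word 0x09
lvl:1 = 1 → 0x1 << 4 → word 0x19
bank:2 = 2 → 0x2 << 5 → word 0x59
flags:1 = 1 → 0x1 << 7 → word 0xd9
word = 0xd9 → little-endian bytes:
  [0]=0xd9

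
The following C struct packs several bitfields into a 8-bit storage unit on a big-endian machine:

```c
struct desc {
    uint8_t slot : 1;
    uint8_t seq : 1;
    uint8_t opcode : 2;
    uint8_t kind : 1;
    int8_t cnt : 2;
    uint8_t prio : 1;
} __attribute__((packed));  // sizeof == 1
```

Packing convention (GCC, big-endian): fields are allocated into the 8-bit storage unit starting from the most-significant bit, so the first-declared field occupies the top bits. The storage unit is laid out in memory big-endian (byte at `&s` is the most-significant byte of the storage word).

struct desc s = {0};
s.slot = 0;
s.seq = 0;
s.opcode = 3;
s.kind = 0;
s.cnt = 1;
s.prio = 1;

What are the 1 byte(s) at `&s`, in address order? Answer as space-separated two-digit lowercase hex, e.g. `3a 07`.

33

slot:1 = 0 → 0x0 << 7 → word 0x00
seq:1 = 0 → 0x0 << 6 → word 0x00
opcode:2 = 3 → 0x3 << 4 → word 0x30
kind:1 = 0 → 0x0 << 3 → word 0x30
cnt:2 = 1 → 0x1 << 1 → word 0x32
prio:1 = 1 → 0x1 << 0 → word 0x33
word = 0x33 → big-endian bytes:
  [0]=0x33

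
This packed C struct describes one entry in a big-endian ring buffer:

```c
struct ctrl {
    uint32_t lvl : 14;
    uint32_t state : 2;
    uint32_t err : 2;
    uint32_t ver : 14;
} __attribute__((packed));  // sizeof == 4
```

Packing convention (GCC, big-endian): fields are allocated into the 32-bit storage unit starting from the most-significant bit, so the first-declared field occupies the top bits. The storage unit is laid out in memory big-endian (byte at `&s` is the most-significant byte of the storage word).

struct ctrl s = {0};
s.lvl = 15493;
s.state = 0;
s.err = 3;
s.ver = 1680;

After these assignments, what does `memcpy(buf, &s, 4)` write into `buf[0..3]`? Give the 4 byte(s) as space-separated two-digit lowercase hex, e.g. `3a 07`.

f2 14 c6 90

lvl (14b) val=15493 bits=0x3c85 at bit 18: 0xf2140000
state (2b) val=0 bits=0x0 at bit 16: 0xf2140000
err (2b) val=3 bits=0x3 at bit 14: 0xf214c000
ver (14b) val=1680 bits=0x690 at bit 0: 0xf214c690
word = 0xf214c690 → big-endian bytes:
  [0]=0xf2  [1]=0x14  [2]=0xc6  [3]=0x90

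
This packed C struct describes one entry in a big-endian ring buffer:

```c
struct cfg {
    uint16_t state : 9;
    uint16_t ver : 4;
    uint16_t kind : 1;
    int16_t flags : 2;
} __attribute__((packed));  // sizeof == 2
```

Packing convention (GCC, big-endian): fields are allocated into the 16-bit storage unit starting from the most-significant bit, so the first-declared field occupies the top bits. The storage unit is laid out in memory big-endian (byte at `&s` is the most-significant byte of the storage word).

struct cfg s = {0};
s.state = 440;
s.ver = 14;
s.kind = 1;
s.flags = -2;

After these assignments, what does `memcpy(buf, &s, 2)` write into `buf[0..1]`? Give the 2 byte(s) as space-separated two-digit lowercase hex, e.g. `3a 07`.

dc 76

state (9b) val=440 bits=0x1b8 at bit 7: 0xdc00
ver (4b) val=14 bits=0xe at bit 3: 0xdc70
kind (1b) val=1 bits=0x1 at bit 2: 0xdc74
flags (2b) val=-2 bits=0x2 at bit 0: 0xdc76
word = 0xdc76 → big-endian bytes:
  [0]=0xdc  [1]=0x76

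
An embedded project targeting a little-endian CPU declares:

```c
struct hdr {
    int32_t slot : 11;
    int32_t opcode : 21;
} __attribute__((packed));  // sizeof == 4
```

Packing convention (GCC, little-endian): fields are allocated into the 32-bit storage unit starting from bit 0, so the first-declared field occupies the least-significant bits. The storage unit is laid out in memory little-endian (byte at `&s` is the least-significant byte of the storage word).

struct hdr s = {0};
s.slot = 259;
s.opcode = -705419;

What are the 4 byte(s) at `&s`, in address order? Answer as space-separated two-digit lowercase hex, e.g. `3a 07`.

slot:11 = 259 → 0x103 << 0 → word 0x00000103
opcode:21 = -705419 → 0x153c75 << 11 → word 0xa9e3a903
word = 0xa9e3a903 → little-endian bytes:
  [0]=0x03  [1]=0xa9  [2]=0xe3  [3]=0xa9

03 a9 e3 a9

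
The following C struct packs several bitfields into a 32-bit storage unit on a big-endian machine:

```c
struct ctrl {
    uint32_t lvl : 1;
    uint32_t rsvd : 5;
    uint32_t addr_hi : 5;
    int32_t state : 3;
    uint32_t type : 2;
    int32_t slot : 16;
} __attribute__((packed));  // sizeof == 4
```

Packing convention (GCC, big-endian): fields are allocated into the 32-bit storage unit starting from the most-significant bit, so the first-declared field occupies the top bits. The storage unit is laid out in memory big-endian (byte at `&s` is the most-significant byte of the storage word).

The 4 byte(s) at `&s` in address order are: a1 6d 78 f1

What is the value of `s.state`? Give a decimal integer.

[0]=0xa1 [1]=0x6d [2]=0x78 [3]=0xf1 (big-endian) → word 0xa16d78f1
lvl [31+:1] = (word>>31) & 0x1 = 1
rsvd [26+:5] = (word>>26) & 0x1f = 8
addr_hi [21+:5] = (word>>21) & 0x1f = 11
state [18+:3] = (word>>18) & 0x7 = 3  ←
type [16+:2] = (word>>16) & 0x3 = 1
slot [0+:16] = (word>>0) & 0xffff = 30961
state signed 3b, MSB=0: value = 3

3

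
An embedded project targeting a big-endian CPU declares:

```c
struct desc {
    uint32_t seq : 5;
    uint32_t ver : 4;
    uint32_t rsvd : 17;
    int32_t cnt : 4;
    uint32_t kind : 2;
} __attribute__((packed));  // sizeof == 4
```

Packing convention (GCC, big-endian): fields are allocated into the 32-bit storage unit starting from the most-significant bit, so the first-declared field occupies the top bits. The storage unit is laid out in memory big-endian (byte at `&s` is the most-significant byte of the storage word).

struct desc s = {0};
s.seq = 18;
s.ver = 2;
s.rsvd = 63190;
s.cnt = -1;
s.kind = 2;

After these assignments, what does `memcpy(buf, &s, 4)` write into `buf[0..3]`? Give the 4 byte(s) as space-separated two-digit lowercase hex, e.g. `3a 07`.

91 3d b5 be

seq (5b) val=18 bits=0x12 at bit 27: 0x90000000
ver (4b) val=2 bits=0x2 at bit 23: 0x91000000
rsvd (17b) val=63190 bits=0xf6d6 at bit 6: 0x913db580
cnt (4b) val=-1 bits=0xf at bit 2: 0x913db5bc
kind (2b) val=2 bits=0x2 at bit 0: 0x913db5be
word = 0x913db5be → big-endian bytes:
  [0]=0x91  [1]=0x3d  [2]=0xb5  [3]=0xbe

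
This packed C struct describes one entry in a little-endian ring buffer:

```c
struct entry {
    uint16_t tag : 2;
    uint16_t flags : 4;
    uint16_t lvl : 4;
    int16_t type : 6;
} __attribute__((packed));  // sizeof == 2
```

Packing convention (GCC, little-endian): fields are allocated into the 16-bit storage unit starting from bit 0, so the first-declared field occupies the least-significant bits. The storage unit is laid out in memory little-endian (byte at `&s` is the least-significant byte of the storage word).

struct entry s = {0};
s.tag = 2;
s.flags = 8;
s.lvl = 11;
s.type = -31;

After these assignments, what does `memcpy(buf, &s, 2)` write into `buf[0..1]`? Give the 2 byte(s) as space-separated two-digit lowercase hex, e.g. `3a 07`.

tag:2 = 2 → 0x2 << 0 → word 0x0002
flags:4 = 8 → 0x8 << 2 → word 0x0022
lvl:4 = 11 → 0xb << 6 → word 0x02e2
type:6 = -31 → 0x21 << 10 → word 0x86e2
word = 0x86e2 → little-endian bytes:
  [0]=0xe2  [1]=0x86

e2 86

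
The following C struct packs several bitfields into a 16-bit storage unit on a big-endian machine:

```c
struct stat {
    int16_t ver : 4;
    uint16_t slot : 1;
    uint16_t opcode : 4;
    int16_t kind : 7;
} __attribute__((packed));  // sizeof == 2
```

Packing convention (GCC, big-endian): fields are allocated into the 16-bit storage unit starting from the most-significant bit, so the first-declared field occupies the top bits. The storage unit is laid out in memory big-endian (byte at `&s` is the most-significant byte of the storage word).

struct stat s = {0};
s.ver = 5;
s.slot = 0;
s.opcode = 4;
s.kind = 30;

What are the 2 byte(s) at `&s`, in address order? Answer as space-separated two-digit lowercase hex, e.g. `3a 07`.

ver (4b) val=5 bits=0x5 at bit 12: 0x5000
slot (1b) val=0 bits=0x0 at bit 11: 0x5000
opcode (4b) val=4 bits=0x4 at bit 7: 0x5200
kind (7b) val=30 bits=0x1e at bit 0: 0x521e
word = 0x521e → big-endian bytes:
  [0]=0x52  [1]=0x1e

52 1e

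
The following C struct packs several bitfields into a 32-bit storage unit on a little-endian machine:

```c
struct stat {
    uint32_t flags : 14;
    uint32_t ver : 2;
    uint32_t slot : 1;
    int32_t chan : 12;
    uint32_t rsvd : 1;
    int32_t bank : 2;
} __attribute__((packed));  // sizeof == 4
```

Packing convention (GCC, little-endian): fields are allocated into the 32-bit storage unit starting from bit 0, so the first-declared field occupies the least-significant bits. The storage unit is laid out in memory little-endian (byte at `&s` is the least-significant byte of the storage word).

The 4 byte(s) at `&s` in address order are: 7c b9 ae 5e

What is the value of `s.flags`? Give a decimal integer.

[0]=0x7c [1]=0xb9 [2]=0xae [3]=0x5e (little-endian) → word 0x5eaeb97c
flags:14 @ bit 0 → (0x5eaeb97c>>0)&0x3fff = 0x397c  ←
ver:2 @ bit 14 → (0x5eaeb97c>>14)&0x3 = 0x2
slot:1 @ bit 16 → (0x5eaeb97c>>16)&0x1 = 0x0
chan:12 @ bit 17 → (0x5eaeb97c>>17)&0xfff = 0xf57
rsvd:1 @ bit 29 → (0x5eaeb97c>>29)&0x1 = 0x0
bank:2 @ bit 30 → (0x5eaeb97c>>30)&0x3 = 0x1

14716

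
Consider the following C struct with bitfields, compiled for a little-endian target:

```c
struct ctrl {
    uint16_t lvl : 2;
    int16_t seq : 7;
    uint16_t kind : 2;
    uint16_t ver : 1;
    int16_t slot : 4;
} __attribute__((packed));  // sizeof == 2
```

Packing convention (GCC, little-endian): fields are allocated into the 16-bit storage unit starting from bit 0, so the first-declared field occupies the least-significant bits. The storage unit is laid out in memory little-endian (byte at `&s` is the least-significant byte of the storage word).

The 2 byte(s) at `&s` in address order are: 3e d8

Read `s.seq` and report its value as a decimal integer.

[0]=0x3e [1]=0xd8 (little-endian) → word 0xd83e
lvl:2 @ bit 0 → (0xd83e>>0)&0x3 = 0x2
seq:7 @ bit 2 → (0xd83e>>2)&0x7f = 0xf  ←
kind:2 @ bit 9 → (0xd83e>>9)&0x3 = 0x0
ver:1 @ bit 11 → (0xd83e>>11)&0x1 = 0x1
slot:4 @ bit 12 → (0xd83e>>12)&0xf = 0xd
seq signed 7b, MSB=0: value = 15

15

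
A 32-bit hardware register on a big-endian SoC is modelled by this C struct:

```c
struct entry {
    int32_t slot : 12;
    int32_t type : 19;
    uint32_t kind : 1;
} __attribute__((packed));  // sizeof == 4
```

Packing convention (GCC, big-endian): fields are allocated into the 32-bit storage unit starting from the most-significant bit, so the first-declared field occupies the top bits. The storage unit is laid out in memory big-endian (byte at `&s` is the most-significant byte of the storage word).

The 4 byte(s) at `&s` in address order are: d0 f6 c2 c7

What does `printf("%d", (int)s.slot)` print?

-753

[0]=0xd0 [1]=0xf6 [2]=0xc2 [3]=0xc7 (big-endian) → word 0xd0f6c2c7
slot [20+:12] = (word>>20) & 0xfff = 3343  ←
type [1+:19] = (word>>1) & 0x7ffff = 221539
kind [0+:1] = (word>>0) & 0x1 = 1
slot signed 12b, MSB=1: 3343 - 4096 = -753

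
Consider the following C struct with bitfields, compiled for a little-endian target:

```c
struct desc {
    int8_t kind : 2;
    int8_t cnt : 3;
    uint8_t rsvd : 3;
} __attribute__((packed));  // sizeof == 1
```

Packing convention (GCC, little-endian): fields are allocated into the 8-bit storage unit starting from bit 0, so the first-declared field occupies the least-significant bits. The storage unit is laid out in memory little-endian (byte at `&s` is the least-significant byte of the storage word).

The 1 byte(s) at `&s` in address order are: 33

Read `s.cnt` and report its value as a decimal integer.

[0]=0x33 (little-endian) → word 0x33
kind:2 @ bit 0 → (0x33>>0)&0x3 = 0x3
cnt:3 @ bit 2 → (0x33>>2)&0x7 = 0x4  ←
rsvd:3 @ bit 5 → (0x33>>5)&0x7 = 0x1
cnt signed 3b, MSB=1: 4 - 8 = -4

-4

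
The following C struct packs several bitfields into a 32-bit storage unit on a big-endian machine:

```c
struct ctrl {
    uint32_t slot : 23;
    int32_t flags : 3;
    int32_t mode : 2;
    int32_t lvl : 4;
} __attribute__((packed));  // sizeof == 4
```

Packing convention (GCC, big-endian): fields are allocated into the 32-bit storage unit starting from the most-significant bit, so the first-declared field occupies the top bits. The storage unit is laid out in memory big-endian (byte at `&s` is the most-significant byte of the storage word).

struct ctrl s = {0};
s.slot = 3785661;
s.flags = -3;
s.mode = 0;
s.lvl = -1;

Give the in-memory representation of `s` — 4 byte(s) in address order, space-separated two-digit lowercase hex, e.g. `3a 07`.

[9+:23] slot=3785661 & 0x7fffff = 0x39c3bd; word=0x73877a00
[6+:3] flags=-3 & 0x7 = 0x5; word=0x73877b40
[4+:2] mode=0 & 0x3 = 0x0; word=0x73877b40
[0+:4] lvl=-1 & 0xf = 0xf; word=0x73877b4f
word = 0x73877b4f → big-endian bytes:
  [0]=0x73  [1]=0x87  [2]=0x7b  [3]=0x4f

73 87 7b 4f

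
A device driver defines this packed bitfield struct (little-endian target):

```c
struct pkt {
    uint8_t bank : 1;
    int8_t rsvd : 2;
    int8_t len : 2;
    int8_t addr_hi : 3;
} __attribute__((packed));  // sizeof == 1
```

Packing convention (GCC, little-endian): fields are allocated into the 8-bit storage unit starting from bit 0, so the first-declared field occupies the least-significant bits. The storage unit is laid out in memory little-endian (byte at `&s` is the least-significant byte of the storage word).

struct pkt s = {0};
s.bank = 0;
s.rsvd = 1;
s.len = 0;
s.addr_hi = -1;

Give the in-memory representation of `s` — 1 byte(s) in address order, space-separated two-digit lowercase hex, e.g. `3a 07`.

bank (1b) val=0 bits=0x0 at bit 0: 0x00
rsvd (2b) val=1 bits=0x1 at bit 1: 0x02
len (2b) val=0 bits=0x0 at bit 3: 0x02
addr_hi (3b) val=-1 bits=0x7 at bit 5: 0xe2
word = 0xe2 → little-endian bytes:
  [0]=0xe2

e2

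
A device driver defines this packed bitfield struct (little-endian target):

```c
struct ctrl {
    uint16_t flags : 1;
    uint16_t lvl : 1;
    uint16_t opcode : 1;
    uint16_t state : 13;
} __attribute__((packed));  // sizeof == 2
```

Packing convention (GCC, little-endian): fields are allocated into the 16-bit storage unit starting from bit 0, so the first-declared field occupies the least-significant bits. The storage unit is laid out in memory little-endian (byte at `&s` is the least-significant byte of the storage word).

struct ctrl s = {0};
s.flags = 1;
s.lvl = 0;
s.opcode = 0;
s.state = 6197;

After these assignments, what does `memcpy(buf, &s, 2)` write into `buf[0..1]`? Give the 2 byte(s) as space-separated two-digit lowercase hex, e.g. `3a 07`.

[0+:1] flags=1 & 0x1 = 0x1; word=0x0001
[1+:1] lvl=0 & 0x1 = 0x0; word=0x0001
[2+:1] opcode=0 & 0x1 = 0x0; word=0x0001
[3+:13] state=6197 & 0x1fff = 0x1835; word=0xc1a9
word = 0xc1a9 → little-endian bytes:
  [0]=0xa9  [1]=0xc1

a9 c1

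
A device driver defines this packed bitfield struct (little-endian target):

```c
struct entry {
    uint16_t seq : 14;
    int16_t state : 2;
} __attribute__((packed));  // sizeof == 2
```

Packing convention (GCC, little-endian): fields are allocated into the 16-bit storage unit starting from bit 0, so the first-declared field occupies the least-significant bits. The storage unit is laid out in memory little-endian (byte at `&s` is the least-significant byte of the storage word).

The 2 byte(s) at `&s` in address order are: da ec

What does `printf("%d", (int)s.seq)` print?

[0]=0xda [1]=0xec (little-endian) → word 0xecda
seq [0+:14] = (word>>0) & 0x3fff = 11482  ←
state [14+:2] = (word>>14) & 0x3 = 3

11482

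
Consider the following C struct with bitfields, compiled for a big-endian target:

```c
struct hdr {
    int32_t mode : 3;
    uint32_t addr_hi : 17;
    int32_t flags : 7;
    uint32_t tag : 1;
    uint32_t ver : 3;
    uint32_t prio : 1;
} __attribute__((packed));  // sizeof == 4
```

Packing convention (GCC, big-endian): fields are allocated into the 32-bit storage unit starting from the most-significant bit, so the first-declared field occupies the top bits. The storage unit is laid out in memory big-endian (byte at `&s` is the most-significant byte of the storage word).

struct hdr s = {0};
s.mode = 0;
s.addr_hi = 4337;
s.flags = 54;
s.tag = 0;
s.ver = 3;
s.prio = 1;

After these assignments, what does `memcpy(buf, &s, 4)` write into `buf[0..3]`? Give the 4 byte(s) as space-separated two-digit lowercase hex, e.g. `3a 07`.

mode (3b) val=0 bits=0x0 at bit 29: 0x00000000
addr_hi (17b) val=4337 bits=0x10f1 at bit 12: 0x010f1000
flags (7b) val=54 bits=0x36 at bit 5: 0x010f16c0
tag (1b) val=0 bits=0x0 at bit 4: 0x010f16c0
ver (3b) val=3 bits=0x3 at bit 1: 0x010f16c6
prio (1b) val=1 bits=0x1 at bit 0: 0x010f16c7
word = 0x010f16c7 → big-endian bytes:
  [0]=0x01  [1]=0x0f  [2]=0x16  [3]=0xc7

01 0f 16 c7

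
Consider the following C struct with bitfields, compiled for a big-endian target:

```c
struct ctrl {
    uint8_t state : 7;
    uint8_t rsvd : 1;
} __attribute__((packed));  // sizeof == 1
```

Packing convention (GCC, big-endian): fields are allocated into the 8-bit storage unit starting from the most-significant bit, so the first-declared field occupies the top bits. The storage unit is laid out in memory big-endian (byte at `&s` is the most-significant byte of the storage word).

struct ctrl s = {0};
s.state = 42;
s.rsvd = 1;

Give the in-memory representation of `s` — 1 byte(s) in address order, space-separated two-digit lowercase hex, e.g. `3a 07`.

55

state (7b) val=42 bits=0x2a at bit 1: 0x54
rsvd (1b) val=1 bits=0x1 at bit 0: 0x55
word = 0x55 → big-endian bytes:
  [0]=0x55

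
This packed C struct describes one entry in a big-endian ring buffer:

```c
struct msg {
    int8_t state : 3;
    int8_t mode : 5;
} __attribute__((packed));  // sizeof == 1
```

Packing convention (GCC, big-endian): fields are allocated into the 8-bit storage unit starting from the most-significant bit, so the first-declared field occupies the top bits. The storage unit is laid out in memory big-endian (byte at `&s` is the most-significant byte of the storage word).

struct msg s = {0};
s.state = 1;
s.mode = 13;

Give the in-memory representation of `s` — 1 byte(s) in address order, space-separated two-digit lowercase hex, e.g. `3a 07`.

2d

[5+:3] state=1 & 0x7 = 0x1; word=0x20
[0+:5] mode=13 & 0x1f = 0xd; word=0x2d
word = 0x2d → big-endian bytes:
  [0]=0x2d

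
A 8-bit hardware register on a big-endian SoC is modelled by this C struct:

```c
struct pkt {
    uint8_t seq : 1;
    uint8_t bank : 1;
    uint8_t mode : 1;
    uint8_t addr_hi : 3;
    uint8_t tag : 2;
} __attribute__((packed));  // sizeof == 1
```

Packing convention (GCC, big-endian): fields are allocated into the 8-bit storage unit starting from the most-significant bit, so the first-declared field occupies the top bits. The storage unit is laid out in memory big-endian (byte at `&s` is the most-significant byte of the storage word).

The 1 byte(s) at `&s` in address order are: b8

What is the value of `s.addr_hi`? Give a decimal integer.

6

[0]=0xb8 (big-endian) → word 0xb8
seq [7+:1] = (word>>7) & 0x1 = 1
bank [6+:1] = (word>>6) & 0x1 = 0
mode [5+:1] = (word>>5) & 0x1 = 1
addr_hi [2+:3] = (word>>2) & 0x7 = 6  ←
tag [0+:2] = (word>>0) & 0x3 = 0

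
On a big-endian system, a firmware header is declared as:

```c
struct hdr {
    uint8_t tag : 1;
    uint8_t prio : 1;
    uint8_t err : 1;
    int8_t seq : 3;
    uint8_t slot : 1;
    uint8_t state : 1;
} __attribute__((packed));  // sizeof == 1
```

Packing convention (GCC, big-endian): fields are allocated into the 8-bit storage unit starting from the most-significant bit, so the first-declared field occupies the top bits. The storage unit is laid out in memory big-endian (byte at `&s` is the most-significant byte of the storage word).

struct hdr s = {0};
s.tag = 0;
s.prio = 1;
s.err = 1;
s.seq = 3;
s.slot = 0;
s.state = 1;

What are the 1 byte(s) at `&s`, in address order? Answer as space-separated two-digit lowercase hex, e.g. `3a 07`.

[7+:1] tag=0 & 0x1 = 0x0; word=0x00
[6+:1] prio=1 & 0x1 = 0x1; word=0x40
[5+:1] err=1 & 0x1 = 0x1; word=0x60
[2+:3] seq=3 & 0x7 = 0x3; word=0x6c
[1+:1] slot=0 & 0x1 = 0x0; word=0x6c
[0+:1] state=1 & 0x1 = 0x1; word=0x6d
word = 0x6d → big-endian bytes:
  [0]=0x6d

6d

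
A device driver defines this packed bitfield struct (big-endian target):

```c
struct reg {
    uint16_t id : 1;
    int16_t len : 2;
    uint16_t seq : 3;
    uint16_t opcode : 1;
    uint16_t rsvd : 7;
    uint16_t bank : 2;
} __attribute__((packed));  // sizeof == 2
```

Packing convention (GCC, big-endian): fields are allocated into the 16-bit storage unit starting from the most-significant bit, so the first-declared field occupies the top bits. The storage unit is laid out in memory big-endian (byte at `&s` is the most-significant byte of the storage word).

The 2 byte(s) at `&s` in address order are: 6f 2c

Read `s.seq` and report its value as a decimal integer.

3

[0]=0x6f [1]=0x2c (big-endian) → word 0x6f2c
id:1 @ bit 15 → (0x6f2c>>15)&0x1 = 0x0
len:2 @ bit 13 → (0x6f2c>>13)&0x3 = 0x3
seq:3 @ bit 10 → (0x6f2c>>10)&0x7 = 0x3  ←
opcode:1 @ bit 9 → (0x6f2c>>9)&0x1 = 0x1
rsvd:7 @ bit 2 → (0x6f2c>>2)&0x7f = 0x4b
bank:2 @ bit 0 → (0x6f2c>>0)&0x3 = 0x0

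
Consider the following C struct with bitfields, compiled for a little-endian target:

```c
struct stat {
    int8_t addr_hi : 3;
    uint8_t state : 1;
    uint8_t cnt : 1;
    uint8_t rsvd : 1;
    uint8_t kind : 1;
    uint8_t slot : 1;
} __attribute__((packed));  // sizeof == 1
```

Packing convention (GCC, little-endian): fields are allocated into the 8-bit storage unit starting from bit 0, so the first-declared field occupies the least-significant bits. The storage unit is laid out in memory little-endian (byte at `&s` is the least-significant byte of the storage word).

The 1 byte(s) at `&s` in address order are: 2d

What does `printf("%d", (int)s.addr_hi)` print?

-3

[0]=0x2d (little-endian) → word 0x2d
addr_hi [0+:3] = (word>>0) & 0x7 = 5  ←
state [3+:1] = (word>>3) & 0x1 = 1
cnt [4+:1] = (word>>4) & 0x1 = 0
rsvd [5+:1] = (word>>5) & 0x1 = 1
kind [6+:1] = (word>>6) & 0x1 = 0
slot [7+:1] = (word>>7) & 0x1 = 0
addr_hi signed 3b, MSB=1: 5 - 8 = -3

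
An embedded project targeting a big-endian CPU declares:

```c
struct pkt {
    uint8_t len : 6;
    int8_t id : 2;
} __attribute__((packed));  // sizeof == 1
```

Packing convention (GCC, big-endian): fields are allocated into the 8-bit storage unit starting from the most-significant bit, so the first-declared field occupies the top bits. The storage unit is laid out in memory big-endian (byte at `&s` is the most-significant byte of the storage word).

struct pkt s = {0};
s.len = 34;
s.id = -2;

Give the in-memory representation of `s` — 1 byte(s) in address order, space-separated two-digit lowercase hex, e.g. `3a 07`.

len:6 = 34 → 0x22 << 2 → word 0x88
id:2 = -2 → 0x2 << 0 → word 0x8a
word = 0x8a → big-endian bytes:
  [0]=0x8a

8a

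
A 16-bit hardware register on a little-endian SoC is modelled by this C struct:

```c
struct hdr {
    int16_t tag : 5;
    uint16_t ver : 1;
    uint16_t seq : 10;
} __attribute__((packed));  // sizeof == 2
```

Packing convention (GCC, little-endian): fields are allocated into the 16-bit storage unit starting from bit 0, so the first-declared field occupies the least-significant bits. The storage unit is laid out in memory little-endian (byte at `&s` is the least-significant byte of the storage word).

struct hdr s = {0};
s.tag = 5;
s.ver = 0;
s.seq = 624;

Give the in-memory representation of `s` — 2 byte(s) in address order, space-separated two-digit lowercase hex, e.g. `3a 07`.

tag:5 = 5 → 0x5 << 0 → word 0x0005
ver:1 = 0 → 0x0 << 5 → word 0x0005
seq:10 = 624 → 0x270 << 6 → word 0x9c05
word = 0x9c05 → little-endian bytes:
  [0]=0x05  [1]=0x9c

05 9c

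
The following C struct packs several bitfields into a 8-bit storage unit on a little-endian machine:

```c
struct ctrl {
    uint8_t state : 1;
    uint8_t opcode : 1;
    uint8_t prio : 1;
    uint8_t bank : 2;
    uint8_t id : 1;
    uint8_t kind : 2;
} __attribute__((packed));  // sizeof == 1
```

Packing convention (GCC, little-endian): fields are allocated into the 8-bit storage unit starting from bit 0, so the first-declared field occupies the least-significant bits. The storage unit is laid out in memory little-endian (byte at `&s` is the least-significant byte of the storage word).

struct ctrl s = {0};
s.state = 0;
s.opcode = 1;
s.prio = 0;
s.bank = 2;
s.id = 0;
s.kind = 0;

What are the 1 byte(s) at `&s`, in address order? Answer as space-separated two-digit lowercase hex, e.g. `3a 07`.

12

state (1b) val=0 bits=0x0 at bit 0: 0x00
opcode (1b) val=1 bits=0x1 at bit 1: 0x02
prio (1b) val=0 bits=0x0 at bit 2: 0x02
bank (2b) val=2 bits=0x2 at bit 3: 0x12
id (1b) val=0 bits=0x0 at bit 5: 0x12
kind (2b) val=0 bits=0x0 at bit 6: 0x12
word = 0x12 → little-endian bytes:
  [0]=0x12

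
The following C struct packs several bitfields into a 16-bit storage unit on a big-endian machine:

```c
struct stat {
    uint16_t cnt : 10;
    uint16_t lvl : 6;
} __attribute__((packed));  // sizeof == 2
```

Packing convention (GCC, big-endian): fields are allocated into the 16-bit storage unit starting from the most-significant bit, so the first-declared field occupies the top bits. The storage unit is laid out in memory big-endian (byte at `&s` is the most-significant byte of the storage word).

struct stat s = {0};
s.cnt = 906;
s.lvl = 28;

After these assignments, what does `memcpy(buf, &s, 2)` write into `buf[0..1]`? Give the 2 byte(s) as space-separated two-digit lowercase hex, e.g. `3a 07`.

cnt (10b) val=906 bits=0x38a at bit 6: 0xe280
lvl (6b) val=28 bits=0x1c at bit 0: 0xe29c
word = 0xe29c → big-endian bytes:
  [0]=0xe2  [1]=0x9c

e2 9c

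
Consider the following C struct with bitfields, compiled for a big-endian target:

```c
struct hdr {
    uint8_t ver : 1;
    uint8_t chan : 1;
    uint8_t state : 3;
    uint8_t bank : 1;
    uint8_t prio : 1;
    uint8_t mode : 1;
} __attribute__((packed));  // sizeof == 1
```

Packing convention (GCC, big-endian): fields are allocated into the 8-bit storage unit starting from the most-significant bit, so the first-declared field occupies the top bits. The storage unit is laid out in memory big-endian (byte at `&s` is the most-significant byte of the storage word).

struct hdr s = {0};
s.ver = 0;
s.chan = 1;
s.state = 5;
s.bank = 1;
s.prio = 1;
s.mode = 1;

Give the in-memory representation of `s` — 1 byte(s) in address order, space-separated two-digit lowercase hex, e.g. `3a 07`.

ver:1 = 0 → 0x0 << 7 → word 0x00
chan:1 = 1 → 0x1 << 6 → word 0x40
state:3 = 5 → 0x5 << 3 → word 0x68
bank:1 = 1 → 0x1 << 2 → word 0x6c
prio:1 = 1 → 0x1 << 1 → word 0x6e
mode:1 = 1 → 0x1 << 0 → word 0x6f
word = 0x6f → big-endian bytes:
  [0]=0x6f

6f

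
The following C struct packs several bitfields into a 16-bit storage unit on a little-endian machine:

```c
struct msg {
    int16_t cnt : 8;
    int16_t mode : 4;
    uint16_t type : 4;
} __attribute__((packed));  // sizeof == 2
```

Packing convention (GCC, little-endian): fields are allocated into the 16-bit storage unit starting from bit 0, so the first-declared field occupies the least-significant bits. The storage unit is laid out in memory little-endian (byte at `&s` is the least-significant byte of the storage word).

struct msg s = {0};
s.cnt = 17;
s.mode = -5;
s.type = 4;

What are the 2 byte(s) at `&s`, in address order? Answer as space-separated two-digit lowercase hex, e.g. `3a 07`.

cnt (8b) val=17 bits=0x11 at bit 0: 0x0011
mode (4b) val=-5 bits=0xb at bit 8: 0x0b11
type (4b) val=4 bits=0x4 at bit 12: 0x4b11
word = 0x4b11 → little-endian bytes:
  [0]=0x11  [1]=0x4b

11 4b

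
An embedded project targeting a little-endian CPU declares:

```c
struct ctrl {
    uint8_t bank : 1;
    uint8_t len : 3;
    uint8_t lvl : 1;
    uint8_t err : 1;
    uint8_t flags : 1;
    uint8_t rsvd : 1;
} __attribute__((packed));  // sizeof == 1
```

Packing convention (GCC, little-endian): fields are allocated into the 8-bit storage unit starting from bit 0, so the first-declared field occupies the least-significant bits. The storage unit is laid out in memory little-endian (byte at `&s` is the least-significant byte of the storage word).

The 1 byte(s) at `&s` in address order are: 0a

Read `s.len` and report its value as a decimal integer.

5

[0]=0x0a (little-endian) → word 0x0a
bank:1 @ bit 0 → (0x0a>>0)&0x1 = 0x0
len:3 @ bit 1 → (0x0a>>1)&0x7 = 0x5  ←
lvl:1 @ bit 4 → (0x0a>>4)&0x1 = 0x0
err:1 @ bit 5 → (0x0a>>5)&0x1 = 0x0
flags:1 @ bit 6 → (0x0a>>6)&0x1 = 0x0
rsvd:1 @ bit 7 → (0x0a>>7)&0x1 = 0x0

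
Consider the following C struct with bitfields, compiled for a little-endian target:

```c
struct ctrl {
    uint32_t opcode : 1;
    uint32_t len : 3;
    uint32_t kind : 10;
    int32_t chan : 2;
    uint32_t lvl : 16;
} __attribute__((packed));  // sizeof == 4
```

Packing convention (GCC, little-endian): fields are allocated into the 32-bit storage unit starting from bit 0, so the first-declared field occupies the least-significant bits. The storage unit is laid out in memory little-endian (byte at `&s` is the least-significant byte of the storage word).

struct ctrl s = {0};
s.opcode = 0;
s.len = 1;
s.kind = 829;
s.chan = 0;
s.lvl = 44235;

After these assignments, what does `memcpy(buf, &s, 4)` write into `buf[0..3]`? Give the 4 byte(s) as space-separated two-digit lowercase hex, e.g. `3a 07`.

[0+:1] opcode=0 & 0x1 = 0x0; word=0x00000000
[1+:3] len=1 & 0x7 = 0x1; word=0x00000002
[4+:10] kind=829 & 0x3ff = 0x33d; word=0x000033d2
[14+:2] chan=0 & 0x3 = 0x0; word=0x000033d2
[16+:16] lvl=44235 & 0xffff = 0xaccb; word=0xaccb33d2
word = 0xaccb33d2 → little-endian bytes:
  [0]=0xd2  [1]=0x33  [2]=0xcb  [3]=0xac

d2 33 cb ac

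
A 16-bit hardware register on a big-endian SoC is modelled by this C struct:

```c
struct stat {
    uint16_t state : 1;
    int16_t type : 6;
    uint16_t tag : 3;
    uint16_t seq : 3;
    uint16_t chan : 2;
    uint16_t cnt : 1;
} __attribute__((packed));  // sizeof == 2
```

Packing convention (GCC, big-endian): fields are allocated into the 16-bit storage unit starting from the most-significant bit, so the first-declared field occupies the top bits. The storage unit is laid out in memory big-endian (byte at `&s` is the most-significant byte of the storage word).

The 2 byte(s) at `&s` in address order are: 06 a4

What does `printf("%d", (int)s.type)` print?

[0]=0x06 [1]=0xa4 (big-endian) → word 0x06a4
state [15+:1] = (word>>15) & 0x1 = 0
type [9+:6] = (word>>9) & 0x3f = 3  ←
tag [6+:3] = (word>>6) & 0x7 = 2
seq [3+:3] = (word>>3) & 0x7 = 4
chan [1+:2] = (word>>1) & 0x3 = 2
cnt [0+:1] = (word>>0) & 0x1 = 0
type signed 6b, MSB=0: value = 3

3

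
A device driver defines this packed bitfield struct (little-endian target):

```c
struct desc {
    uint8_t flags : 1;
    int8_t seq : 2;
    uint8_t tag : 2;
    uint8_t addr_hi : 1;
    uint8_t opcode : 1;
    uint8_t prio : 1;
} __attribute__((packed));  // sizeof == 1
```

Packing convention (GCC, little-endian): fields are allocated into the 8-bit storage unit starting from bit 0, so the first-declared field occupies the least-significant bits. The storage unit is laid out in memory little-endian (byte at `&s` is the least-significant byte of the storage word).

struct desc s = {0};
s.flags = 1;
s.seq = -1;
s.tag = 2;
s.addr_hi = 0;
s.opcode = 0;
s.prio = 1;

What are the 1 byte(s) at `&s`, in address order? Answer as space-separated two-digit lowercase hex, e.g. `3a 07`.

97

flags:1 = 1 → 0x1 << 0 → word 0x01
seq:2 = -1 → 0x3 << 1 → word 0x07
tag:2 = 2 → 0x2 << 3 → word 0x17
addr_hi:1 = 0 → 0x0 << 5 → word 0x17
opcode:1 = 0 → 0x0 << 6 → word 0x17
prio:1 = 1 → 0x1 << 7 → word 0x97
word = 0x97 → little-endian bytes:
  [0]=0x97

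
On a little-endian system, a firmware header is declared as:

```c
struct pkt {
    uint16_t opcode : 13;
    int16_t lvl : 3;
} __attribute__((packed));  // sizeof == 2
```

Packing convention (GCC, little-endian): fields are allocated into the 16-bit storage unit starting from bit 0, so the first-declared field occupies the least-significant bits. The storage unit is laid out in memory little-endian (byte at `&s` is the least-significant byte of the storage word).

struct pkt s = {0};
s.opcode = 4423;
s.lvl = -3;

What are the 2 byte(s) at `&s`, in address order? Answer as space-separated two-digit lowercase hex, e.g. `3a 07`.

47 b1

opcode:13 = 4423 → 0x1147 << 0 → word 0x1147
lvl:3 = -3 → 0x5 << 13 → word 0xb147
word = 0xb147 → little-endian bytes:
  [0]=0x47  [1]=0xb1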